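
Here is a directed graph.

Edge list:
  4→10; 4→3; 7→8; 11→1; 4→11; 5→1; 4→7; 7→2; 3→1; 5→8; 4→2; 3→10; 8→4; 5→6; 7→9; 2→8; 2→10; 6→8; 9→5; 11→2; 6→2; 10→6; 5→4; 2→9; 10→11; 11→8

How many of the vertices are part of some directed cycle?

10

A vertex is on a directed cycle iff it belongs to a strongly connected component of size ≥ 2 (or has a self-loop).
The vertices on cycles are {2, 3, 4, 5, 6, 7, 8, 9, 10, 11} — 10 in total.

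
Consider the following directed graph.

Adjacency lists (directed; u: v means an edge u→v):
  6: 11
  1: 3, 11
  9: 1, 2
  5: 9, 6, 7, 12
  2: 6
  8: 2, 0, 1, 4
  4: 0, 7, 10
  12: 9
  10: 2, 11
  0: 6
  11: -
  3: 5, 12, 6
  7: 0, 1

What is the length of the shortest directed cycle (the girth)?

4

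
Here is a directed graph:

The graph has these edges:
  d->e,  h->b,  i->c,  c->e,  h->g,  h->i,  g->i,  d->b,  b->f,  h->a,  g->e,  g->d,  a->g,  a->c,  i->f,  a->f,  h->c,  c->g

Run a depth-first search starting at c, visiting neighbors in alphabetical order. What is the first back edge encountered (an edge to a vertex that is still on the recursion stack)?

DFS from c (visiting neighbors in alphabetical order); mark gray on enter, black on exit:
c gray
  e gray
  e black
  g gray
    d gray
      b gray
        f gray
        f black
      b black
      d→e: e black — skip
    d black
    g→e: e black — skip
    i gray
      i→c: c is gray → back edge
First back edge: i → c.

i→c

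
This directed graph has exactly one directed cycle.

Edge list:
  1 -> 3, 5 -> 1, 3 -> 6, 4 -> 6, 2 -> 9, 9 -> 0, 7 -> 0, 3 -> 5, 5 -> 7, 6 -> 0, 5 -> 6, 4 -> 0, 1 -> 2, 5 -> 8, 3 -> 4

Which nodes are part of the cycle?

1, 3, 5

DFS with gray/black marking from 5:
5 gray
  7 gray
    0 gray
    0 black
  7 black
  6 gray
    6→0: 0 black — skip
  6 black
  1 gray
    3 gray
      3→6: 6 black — skip
      4 gray
        4→6: 6 black — skip
        4→0: 0 black — skip
      4 black
      3→5: 5 is gray → back edge
Back edge closes the cycle 5 → 1 → 3 → 5; its vertices are {1, 3, 5}.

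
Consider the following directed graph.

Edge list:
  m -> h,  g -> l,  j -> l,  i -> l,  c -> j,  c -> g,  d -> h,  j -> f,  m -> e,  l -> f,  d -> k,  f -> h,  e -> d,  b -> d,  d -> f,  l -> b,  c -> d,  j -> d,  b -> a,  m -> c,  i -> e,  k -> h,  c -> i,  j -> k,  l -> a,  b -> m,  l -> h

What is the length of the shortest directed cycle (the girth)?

5

For each vertex v, BFS finds the shortest path from v back to v.
The shortest such closed walk is b → m → c → g → l → b, length 5.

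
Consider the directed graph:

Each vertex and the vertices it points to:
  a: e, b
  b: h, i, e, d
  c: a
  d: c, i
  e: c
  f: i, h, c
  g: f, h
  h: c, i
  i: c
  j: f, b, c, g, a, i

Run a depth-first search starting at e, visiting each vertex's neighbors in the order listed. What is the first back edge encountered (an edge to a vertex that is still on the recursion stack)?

a->e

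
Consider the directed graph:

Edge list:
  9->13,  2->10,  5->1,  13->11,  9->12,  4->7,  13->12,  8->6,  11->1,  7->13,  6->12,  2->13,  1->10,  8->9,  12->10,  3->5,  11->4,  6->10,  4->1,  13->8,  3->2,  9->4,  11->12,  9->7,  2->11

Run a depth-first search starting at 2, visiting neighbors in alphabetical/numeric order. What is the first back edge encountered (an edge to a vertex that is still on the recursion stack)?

9->4

DFS from 2 (visiting neighbors in alphabetical/numeric order); mark gray on enter, black on exit:
2 gray
  10 gray
  10 black
  11 gray
    1 gray
      1→10: 10 black — skip
    1 black
    4 gray
      4→1: 1 black — skip
      7 gray
        13 gray
          8 gray
            6 gray
              6→10: 10 black — skip
              12 gray
                12→10: 10 black — skip
              12 black
            6 black
            9 gray
              9→4: 4 is gray → back edge
First back edge: 9 → 4.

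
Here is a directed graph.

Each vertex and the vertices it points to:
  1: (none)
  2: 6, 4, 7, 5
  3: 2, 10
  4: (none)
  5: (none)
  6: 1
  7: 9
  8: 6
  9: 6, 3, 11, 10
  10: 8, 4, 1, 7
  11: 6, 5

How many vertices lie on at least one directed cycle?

5

A vertex is on a directed cycle iff it belongs to a strongly connected component of size ≥ 2 (or has a self-loop).
The vertices on cycles are {2, 3, 7, 9, 10} — 5 in total.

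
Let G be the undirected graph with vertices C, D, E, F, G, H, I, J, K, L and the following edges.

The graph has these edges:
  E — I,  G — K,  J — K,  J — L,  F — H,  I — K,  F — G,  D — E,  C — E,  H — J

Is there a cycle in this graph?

Yes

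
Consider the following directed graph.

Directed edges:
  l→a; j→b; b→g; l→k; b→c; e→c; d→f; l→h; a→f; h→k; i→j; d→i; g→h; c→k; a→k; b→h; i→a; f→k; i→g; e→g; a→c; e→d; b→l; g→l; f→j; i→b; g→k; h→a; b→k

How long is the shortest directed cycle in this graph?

For each vertex v, BFS finds the shortest path from v back to v.
The shortest such closed walk is f → j → b → l → a → f, length 5.

5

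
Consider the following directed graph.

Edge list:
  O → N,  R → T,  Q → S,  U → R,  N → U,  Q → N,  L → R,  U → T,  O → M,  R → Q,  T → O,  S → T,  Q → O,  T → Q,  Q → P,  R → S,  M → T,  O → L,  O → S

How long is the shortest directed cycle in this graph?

For each vertex v, BFS finds the shortest path from v back to v.
The shortest such closed walk is Q → S → T → Q, length 3.

3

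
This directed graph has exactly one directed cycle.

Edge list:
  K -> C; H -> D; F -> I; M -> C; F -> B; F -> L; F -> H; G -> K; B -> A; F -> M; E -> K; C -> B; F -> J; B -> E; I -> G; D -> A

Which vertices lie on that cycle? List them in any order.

B, C, E, K

DFS with gray/black marking from B:
B gray
  A gray
  A black
  E gray
    K gray
      C gray
        C→B: B is gray → back edge
Back edge closes the cycle B → E → K → C → B; its vertices are {B, C, E, K}.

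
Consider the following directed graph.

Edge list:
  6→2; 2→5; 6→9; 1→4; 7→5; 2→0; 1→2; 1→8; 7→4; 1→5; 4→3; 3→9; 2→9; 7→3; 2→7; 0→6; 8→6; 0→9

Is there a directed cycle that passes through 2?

Yes

2 is on a cycle iff 2 can reach itself via ≥1 edge.
2 → 0 → 6 → 2 — yes.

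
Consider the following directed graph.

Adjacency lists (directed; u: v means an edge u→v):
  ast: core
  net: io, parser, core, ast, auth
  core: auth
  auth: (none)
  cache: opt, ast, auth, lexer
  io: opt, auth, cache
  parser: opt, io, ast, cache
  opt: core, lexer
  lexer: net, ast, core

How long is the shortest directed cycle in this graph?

4

For each vertex v, BFS finds the shortest path from v back to v.
The shortest such closed walk is lexer → net → io → cache → lexer, length 4.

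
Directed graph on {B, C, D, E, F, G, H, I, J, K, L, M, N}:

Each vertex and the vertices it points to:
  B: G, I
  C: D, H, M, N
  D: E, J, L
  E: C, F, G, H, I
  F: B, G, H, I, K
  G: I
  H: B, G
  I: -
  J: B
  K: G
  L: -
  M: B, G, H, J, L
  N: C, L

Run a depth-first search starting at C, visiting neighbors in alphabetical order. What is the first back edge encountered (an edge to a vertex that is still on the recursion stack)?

E->C

DFS from C (visiting neighbors in alphabetical order); mark gray on enter, black on exit:
C gray
  D gray
    E gray
      E→C: C is gray → back edge
First back edge: E → C.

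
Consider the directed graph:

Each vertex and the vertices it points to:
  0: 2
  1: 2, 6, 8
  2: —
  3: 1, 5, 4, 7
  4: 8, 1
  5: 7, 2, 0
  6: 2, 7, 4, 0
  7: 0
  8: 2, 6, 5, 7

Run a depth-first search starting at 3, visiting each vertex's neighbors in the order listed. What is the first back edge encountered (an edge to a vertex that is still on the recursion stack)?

DFS from 3 (visiting each vertex's neighbors in the order listed); mark gray on enter, black on exit:
3 gray
  1 gray
    2 gray
    2 black
    6 gray
      6→2: 2 black — skip
      7 gray
        0 gray
          0→2: 2 black — skip
        0 black
      7 black
      4 gray
        8 gray
          8→2: 2 black — skip
          8→6: 6 is gray → back edge
First back edge: 8 → 6.

8->6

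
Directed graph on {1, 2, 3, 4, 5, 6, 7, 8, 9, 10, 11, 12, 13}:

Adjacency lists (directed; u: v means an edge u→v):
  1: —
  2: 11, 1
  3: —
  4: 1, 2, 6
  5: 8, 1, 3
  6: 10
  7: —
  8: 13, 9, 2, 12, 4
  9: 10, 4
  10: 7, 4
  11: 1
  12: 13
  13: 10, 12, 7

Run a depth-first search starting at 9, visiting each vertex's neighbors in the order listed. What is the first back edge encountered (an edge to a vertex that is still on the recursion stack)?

DFS from 9 (visiting each vertex's neighbors in the order listed); mark gray on enter, black on exit:
9 gray
  10 gray
    7 gray
    7 black
    4 gray
      1 gray
      1 black
      2 gray
        11 gray
          11→1: 1 black — skip
        11 black
        2→1: 1 black — skip
      2 black
      6 gray
        6→10: 10 is gray → back edge
First back edge: 6 → 10.

6->10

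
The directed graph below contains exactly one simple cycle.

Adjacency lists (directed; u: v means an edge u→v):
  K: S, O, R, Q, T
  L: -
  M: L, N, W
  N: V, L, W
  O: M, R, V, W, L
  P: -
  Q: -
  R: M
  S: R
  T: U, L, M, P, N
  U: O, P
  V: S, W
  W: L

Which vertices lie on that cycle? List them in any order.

M, N, R, S, V

DFS with gray/black marking from S:
S gray
  R gray
    M gray
      L gray
      L black
      N gray
        V gray
          V→S: S is gray → back edge
Back edge closes the cycle S → R → M → N → V → S; its vertices are {M, N, R, S, V}.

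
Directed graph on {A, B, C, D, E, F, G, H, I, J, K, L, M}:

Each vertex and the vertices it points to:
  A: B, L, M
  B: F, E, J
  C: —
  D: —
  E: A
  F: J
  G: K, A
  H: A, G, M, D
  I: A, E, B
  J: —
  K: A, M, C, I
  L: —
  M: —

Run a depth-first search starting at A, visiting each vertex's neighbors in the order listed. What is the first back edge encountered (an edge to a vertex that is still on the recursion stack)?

DFS from A (visiting each vertex's neighbors in the order listed); mark gray on enter, black on exit:
A gray
  B gray
    F gray
      J gray
      J black
    F black
    E gray
      E→A: A is gray → back edge
First back edge: E → A.

E→A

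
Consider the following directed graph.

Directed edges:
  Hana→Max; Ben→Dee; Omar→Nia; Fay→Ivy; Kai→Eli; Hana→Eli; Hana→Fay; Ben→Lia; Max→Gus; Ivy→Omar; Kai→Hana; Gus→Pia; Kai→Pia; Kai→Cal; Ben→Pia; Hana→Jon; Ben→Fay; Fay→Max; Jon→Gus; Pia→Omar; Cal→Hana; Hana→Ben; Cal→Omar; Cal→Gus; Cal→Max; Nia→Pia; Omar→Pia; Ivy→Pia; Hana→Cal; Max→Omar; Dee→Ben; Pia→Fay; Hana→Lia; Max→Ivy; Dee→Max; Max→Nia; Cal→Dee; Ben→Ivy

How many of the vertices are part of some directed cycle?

11

A vertex is on a directed cycle iff it belongs to a strongly connected component of size ≥ 2 (or has a self-loop).
The vertices on cycles are {Ben, Cal, Dee, Fay, Gus, Ivy, Max, Nia, Pia, Hana, Omar} — 11 in total.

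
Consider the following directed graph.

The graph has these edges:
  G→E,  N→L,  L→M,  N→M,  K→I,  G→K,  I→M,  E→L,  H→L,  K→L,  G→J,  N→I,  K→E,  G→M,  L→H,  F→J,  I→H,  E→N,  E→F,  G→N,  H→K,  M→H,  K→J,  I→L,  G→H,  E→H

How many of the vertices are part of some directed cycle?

7

A vertex is on a directed cycle iff it belongs to a strongly connected component of size ≥ 2 (or has a self-loop).
The vertices on cycles are {E, H, I, K, L, M, N} — 7 in total.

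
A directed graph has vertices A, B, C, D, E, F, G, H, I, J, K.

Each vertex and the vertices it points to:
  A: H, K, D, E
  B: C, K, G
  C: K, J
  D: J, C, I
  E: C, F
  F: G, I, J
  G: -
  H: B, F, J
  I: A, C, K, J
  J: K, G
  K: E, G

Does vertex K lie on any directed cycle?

K is on a cycle iff K can reach itself via ≥1 edge.
K → E → C → K — yes.

Yes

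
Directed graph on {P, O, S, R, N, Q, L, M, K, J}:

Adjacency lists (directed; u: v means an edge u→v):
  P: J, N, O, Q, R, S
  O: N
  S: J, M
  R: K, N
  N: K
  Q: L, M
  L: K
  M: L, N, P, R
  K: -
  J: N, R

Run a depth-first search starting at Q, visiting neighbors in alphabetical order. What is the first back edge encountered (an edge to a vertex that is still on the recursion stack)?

DFS from Q (visiting neighbors in alphabetical order); mark gray on enter, black on exit:
Q gray
  L gray
    K gray
    K black
  L black
  M gray
    M→L: L black — skip
    N gray
      N→K: K black — skip
    N black
    P gray
      J gray
        J→N: N black — skip
        R gray
          R→K: K black — skip
          R→N: N black — skip
        R black
      J black
      P→N: N black — skip
      O gray
        O→N: N black — skip
      O black
      P→Q: Q is gray → back edge
First back edge: P → Q.

P->Q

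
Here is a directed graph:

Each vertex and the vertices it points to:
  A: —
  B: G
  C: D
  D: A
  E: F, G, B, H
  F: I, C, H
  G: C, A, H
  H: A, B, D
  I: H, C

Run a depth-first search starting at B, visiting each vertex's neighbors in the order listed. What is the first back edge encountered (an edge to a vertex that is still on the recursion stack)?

DFS from B (visiting each vertex's neighbors in the order listed); mark gray on enter, black on exit:
B gray
  G gray
    C gray
      D gray
        A gray
        A black
      D black
    C black
    G→A: A black — skip
    H gray
      H→A: A black — skip
      H→B: B is gray → back edge
First back edge: H → B.

H->B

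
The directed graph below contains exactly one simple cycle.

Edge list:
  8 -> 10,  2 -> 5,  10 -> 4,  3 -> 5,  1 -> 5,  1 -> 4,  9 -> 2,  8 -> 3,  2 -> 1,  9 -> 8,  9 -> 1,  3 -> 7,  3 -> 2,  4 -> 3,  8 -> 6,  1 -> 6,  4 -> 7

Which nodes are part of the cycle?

DFS with gray/black marking from 2:
2 gray
  5 gray
  5 black
  1 gray
    4 gray
      7 gray
      7 black
      3 gray
        3→7: 7 black — skip
        3→5: 5 black — skip
        3→2: 2 is gray → back edge
Back edge closes the cycle 2 → 1 → 4 → 3 → 2; its vertices are {1, 2, 3, 4}.

1, 2, 3, 4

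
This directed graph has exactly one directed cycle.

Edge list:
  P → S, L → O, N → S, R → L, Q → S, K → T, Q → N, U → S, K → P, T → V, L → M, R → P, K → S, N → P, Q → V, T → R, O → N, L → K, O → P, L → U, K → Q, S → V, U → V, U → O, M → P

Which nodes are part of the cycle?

DFS with gray/black marking from R:
R gray
  P gray
    S gray
      V gray
      V black
    S black
  P black
  L gray
    U gray
      O gray
        O→P: P black — skip
        N gray
          N→P: P black — skip
          N→S: S black — skip
        N black
      O black
      U→V: V black — skip
      U→S: S black — skip
    U black
    K gray
      K→S: S black — skip
      Q gray
        Q→N: N black — skip
        Q→S: S black — skip
        Q→V: V black — skip
      Q black
      K→P: P black — skip
      T gray
        T→V: V black — skip
        T→R: R is gray → back edge
Back edge closes the cycle R → L → K → T → R; its vertices are {K, L, R, T}.

K, L, R, T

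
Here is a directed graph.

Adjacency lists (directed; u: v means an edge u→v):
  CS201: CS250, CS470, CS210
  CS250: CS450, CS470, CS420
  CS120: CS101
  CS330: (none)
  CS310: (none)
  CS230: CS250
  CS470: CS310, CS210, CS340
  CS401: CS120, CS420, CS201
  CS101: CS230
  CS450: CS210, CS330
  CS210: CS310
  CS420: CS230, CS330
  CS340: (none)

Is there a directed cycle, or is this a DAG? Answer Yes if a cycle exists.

Yes

DFS with white/gray/black marking, starting from CS401:
CS401 gray
  CS120 gray
    CS101 gray
      CS230 gray
        CS250 gray
          CS450 gray
            CS210 gray
              CS310 gray
              CS310 black
            CS210 black
            CS330 gray
            CS330 black
          CS450 black
          CS470 gray
            CS470→CS310: CS310 black — skip
            CS470→CS210: CS210 black — skip
            CS340 gray
            CS340 black
          CS470 black
          CS420 gray
            CS420→CS230: CS230 is gray → back edge
Back edge found, so a cycle exists: CS230 → CS250 → CS420 → CS230.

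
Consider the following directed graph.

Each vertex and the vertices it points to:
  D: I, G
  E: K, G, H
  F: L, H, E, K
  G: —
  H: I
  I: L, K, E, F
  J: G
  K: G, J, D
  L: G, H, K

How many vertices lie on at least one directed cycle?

7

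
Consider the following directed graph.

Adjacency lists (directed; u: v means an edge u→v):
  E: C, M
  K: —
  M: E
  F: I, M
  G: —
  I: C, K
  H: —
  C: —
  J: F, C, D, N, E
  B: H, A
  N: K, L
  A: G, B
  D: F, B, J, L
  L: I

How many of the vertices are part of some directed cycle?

6

A vertex is on a directed cycle iff it belongs to a strongly connected component of size ≥ 2 (or has a self-loop).
The vertices on cycles are {A, B, D, E, J, M} — 6 in total.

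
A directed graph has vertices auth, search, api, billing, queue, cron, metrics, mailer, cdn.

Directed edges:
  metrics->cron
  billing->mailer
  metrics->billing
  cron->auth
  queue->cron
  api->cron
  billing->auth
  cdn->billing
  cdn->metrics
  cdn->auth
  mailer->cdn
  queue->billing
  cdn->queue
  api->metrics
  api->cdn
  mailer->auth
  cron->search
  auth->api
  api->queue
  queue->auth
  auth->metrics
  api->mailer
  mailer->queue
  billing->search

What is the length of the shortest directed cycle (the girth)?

3

For each vertex v, BFS finds the shortest path from v back to v.
The shortest such closed walk is api → cdn → auth → api, length 3.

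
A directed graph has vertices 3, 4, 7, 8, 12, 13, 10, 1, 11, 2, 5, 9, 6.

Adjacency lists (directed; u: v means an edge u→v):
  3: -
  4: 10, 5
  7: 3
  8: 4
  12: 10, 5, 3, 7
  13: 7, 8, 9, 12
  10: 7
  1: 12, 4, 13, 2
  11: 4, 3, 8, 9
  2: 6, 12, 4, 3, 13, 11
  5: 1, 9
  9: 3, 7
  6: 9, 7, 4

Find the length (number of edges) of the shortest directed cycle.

3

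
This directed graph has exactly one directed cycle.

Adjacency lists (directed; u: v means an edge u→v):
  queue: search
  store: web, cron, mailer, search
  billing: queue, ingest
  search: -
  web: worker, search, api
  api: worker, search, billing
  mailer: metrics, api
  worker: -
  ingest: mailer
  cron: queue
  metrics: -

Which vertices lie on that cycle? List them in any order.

api, ingest, mailer, billing

DFS with gray/black marking from mailer:
mailer gray
  metrics gray
  metrics black
  api gray
    worker gray
    worker black
    search gray
    search black
    billing gray
      queue gray
        queue→search: search black — skip
      queue black
      ingest gray
        ingest→mailer: mailer is gray → back edge
Back edge closes the cycle mailer → api → billing → ingest → mailer; its vertices are {api, ingest, mailer, billing}.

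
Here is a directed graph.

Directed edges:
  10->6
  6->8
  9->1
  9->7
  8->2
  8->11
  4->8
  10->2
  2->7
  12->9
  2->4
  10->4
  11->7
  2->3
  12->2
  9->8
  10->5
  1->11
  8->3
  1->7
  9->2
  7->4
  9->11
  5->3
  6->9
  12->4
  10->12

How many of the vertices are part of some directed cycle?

A vertex is on a directed cycle iff it belongs to a strongly connected component of size ≥ 2 (or has a self-loop).
The vertices on cycles are {2, 4, 7, 8, 11} — 5 in total.

5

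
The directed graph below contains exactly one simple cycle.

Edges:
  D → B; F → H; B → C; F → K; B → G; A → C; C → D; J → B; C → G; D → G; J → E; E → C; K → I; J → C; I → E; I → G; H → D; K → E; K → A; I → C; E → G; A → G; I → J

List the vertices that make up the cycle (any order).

B, C, D

DFS with gray/black marking from D:
D gray
  B gray
    G gray
    G black
    C gray
      C→D: D is gray → back edge
Back edge closes the cycle D → B → C → D; its vertices are {B, C, D}.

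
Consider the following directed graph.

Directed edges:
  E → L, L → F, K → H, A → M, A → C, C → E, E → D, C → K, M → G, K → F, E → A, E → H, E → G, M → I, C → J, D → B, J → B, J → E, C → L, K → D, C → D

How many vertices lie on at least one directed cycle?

A vertex is on a directed cycle iff it belongs to a strongly connected component of size ≥ 2 (or has a self-loop).
The vertices on cycles are {A, C, E, J} — 4 in total.

4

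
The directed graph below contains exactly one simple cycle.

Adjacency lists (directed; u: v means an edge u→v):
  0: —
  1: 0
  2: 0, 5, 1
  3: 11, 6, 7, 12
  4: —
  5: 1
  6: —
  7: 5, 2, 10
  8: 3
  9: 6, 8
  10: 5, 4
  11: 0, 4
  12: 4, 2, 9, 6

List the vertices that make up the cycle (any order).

DFS with gray/black marking from 3:
3 gray
  11 gray
    0 gray
    0 black
    4 gray
    4 black
  11 black
  6 gray
  6 black
  7 gray
    5 gray
      1 gray
        1→0: 0 black — skip
      1 black
    5 black
    2 gray
      2→0: 0 black — skip
      2→5: 5 black — skip
      2→1: 1 black — skip
    2 black
    10 gray
      10→5: 5 black — skip
      10→4: 4 black — skip
    10 black
  7 black
  12 gray
    12→4: 4 black — skip
    12→2: 2 black — skip
    9 gray
      9→6: 6 black — skip
      8 gray
        8→3: 3 is gray → back edge
Back edge closes the cycle 3 → 12 → 9 → 8 → 3; its vertices are {3, 8, 9, 12}.

3, 8, 9, 12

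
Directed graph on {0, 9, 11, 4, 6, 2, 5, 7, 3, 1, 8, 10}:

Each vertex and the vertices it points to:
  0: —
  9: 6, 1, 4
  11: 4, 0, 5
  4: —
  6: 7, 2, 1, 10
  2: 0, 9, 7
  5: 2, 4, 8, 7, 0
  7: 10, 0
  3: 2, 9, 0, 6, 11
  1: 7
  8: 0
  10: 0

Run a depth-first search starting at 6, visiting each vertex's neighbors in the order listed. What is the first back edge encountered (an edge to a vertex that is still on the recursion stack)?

9->6

DFS from 6 (visiting each vertex's neighbors in the order listed); mark gray on enter, black on exit:
6 gray
  7 gray
    10 gray
      0 gray
      0 black
    10 black
    7→0: 0 black — skip
  7 black
  2 gray
    2→0: 0 black — skip
    9 gray
      9→6: 6 is gray → back edge
First back edge: 9 → 6.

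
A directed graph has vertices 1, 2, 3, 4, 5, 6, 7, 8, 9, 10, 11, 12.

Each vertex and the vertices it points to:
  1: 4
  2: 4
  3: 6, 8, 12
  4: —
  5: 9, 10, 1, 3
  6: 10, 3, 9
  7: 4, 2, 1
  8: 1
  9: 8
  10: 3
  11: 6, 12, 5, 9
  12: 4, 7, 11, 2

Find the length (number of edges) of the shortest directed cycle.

2

For each vertex v, BFS finds the shortest path from v back to v.
The shortest such closed walk is 11 → 12 → 11, length 2.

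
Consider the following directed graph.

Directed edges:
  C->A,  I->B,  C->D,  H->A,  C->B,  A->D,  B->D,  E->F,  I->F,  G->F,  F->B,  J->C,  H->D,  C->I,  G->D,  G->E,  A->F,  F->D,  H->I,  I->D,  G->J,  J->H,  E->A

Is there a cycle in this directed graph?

DFS with white/gray/black marking, starting from I:
I gray
  F gray
    B gray
      D gray
      D black
    B black
    F→D: D black — skip
  F black
  I→B: B black — skip
  I→D: D black — skip
I black
A gray
  A→D: D black — skip
  A→F: F black — skip
A black
C gray
  C→A: A black — skip
  C→D: D black — skip
  C→I: I black — skip
  C→B: B black — skip
C black
E gray
  E→F: F black — skip
  E→A: A black — skip
E black
G gray
  G→D: D black — skip
  G→F: F black — skip
  G→E: E black — skip
  J gray
    J→C: C black — skip
    H gray
      H→A: A black — skip
      H→D: D black — skip
      H→I: I black — skip
    H black
  J black
G black
Every edge goes to a white or black vertex — no back edge, so the graph is acyclic.

No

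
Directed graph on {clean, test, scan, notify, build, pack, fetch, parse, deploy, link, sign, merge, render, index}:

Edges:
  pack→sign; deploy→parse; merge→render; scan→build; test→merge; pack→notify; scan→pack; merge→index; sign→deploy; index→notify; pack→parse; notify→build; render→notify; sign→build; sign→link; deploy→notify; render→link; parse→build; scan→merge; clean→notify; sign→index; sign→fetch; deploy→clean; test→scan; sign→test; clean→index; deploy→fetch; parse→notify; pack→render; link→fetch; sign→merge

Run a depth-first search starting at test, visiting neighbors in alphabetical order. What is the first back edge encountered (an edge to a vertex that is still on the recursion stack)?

DFS from test (visiting neighbors in alphabetical order); mark gray on enter, black on exit:
test gray
  merge gray
    index gray
      notify gray
        build gray
        build black
      notify black
    index black
    render gray
      link gray
        fetch gray
        fetch black
      link black
      render→notify: notify black — skip
    render black
  merge black
  scan gray
    scan→build: build black — skip
    scan→merge: merge black — skip
    pack gray
      pack→notify: notify black — skip
      parse gray
        parse→build: build black — skip
        parse→notify: notify black — skip
      parse black
      pack→render: render black — skip
      sign gray
        sign→build: build black — skip
        deploy gray
          clean gray
            clean→index: index black — skip
            clean→notify: notify black — skip
          clean black
          deploy→fetch: fetch black — skip
          deploy→notify: notify black — skip
          deploy→parse: parse black — skip
        deploy black
        sign→fetch: fetch black — skip
        sign→index: index black — skip
        sign→link: link black — skip
        sign→merge: merge black — skip
        sign→test: test is gray → back edge
First back edge: sign → test.

sign→test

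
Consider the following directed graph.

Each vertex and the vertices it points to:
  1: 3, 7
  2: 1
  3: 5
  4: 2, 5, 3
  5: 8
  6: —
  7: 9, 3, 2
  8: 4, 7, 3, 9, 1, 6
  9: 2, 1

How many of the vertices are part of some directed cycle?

A vertex is on a directed cycle iff it belongs to a strongly connected component of size ≥ 2 (or has a self-loop).
The vertices on cycles are {1, 2, 3, 4, 5, 7, 8, 9} — 8 in total.

8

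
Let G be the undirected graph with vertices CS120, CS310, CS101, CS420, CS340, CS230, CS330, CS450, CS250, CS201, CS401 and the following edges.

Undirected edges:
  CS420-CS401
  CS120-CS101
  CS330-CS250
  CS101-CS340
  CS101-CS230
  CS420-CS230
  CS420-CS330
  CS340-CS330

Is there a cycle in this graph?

DFS, tracking each vertex's parent; an edge to a visited non-parent vertex closes a cycle.
Start from CS201:
visit CS201 (parent –)
visit CS120 (parent –)
  visit CS101 (parent CS120)
    visit CS230 (parent CS101)
      visit CS420 (parent CS230)
        visit CS401 (parent CS420)
          CS401–CS420: parent, skip
        CS420–CS230: parent, skip
        visit CS330 (parent CS420)
          visit CS340 (parent CS330)
            CS340–CS101: CS101 visited and ≠ parent → cycle
Cycle: CS101 – CS230 – CS420 – CS330 – CS340 – CS101.

Yes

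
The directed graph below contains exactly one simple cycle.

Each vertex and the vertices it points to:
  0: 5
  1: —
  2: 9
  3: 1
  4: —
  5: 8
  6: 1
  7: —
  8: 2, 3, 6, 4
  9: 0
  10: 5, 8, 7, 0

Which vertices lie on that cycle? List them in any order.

0, 2, 5, 8, 9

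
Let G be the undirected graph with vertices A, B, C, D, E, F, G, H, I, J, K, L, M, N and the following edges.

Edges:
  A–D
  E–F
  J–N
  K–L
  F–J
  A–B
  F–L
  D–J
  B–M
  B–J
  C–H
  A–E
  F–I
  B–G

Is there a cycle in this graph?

Yes

DFS, tracking each vertex's parent; an edge to a visited non-parent vertex closes a cycle.
Start from D:
visit D (parent –)
  visit A (parent D)
    A–D: parent, skip
    visit B (parent A)
      visit M (parent B)
        M–B: parent, skip
      visit J (parent B)
        J–B: parent, skip
        visit N (parent J)
          N–J: parent, skip
        J–D: D visited and ≠ parent → cycle
Cycle: D – A – B – J – D.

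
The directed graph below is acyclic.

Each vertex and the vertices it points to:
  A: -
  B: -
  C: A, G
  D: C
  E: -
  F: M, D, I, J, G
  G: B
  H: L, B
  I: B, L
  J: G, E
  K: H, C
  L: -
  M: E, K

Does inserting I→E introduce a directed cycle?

Adding I→E creates a cycle iff E can already reach I.
Explore from E: no path reaches I. The graph stays acyclic.

No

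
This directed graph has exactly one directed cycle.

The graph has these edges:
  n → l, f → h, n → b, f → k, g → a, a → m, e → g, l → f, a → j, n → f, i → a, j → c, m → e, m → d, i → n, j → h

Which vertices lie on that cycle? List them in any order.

DFS with gray/black marking from a:
a gray
  j gray
    c gray
    c black
    h gray
    h black
  j black
  m gray
    e gray
      g gray
        g→a: a is gray → back edge
Back edge closes the cycle a → m → e → g → a; its vertices are {a, e, g, m}.

a, e, g, m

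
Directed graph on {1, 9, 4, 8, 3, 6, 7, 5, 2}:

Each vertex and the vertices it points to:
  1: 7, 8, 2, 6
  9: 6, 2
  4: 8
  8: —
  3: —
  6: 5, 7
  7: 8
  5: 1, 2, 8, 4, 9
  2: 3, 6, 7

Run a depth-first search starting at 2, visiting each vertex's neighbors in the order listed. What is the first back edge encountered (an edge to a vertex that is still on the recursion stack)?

DFS from 2 (visiting each vertex's neighbors in the order listed); mark gray on enter, black on exit:
2 gray
  3 gray
  3 black
  6 gray
    5 gray
      1 gray
        7 gray
          8 gray
          8 black
        7 black
        1→8: 8 black — skip
        1→2: 2 is gray → back edge
First back edge: 1 → 2.

1→2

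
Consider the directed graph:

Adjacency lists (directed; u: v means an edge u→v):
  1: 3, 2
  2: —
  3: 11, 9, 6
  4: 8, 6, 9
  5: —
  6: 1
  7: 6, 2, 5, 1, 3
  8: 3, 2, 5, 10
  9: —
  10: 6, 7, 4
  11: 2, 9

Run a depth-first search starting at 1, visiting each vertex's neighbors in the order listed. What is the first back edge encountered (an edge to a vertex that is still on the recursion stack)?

6→1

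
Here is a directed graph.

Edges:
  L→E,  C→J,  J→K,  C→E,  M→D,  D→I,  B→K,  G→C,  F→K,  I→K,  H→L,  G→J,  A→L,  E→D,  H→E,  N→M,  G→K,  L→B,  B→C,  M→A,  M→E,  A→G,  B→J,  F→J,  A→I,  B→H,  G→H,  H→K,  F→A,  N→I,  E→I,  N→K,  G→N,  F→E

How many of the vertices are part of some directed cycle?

A vertex is on a directed cycle iff it belongs to a strongly connected component of size ≥ 2 (or has a self-loop).
The vertices on cycles are {A, B, G, H, L, M, N} — 7 in total.

7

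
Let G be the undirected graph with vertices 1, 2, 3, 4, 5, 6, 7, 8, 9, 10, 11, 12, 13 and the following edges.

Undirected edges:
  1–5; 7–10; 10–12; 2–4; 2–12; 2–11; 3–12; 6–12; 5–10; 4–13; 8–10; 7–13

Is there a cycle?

DFS, tracking each vertex's parent; an edge to a visited non-parent vertex closes a cycle.
Start from 13:
visit 13 (parent –)
  visit 7 (parent 13)
    visit 10 (parent 7)
      visit 8 (parent 10)
        8–10: parent, skip
      visit 5 (parent 10)
        5–10: parent, skip
        visit 1 (parent 5)
          1–5: parent, skip
      10–7: parent, skip
      visit 12 (parent 10)
        12–10: parent, skip
        visit 6 (parent 12)
          6–12: parent, skip
        visit 3 (parent 12)
          3–12: parent, skip
        visit 2 (parent 12)
          2–12: parent, skip
          visit 4 (parent 2)
            4–13: 13 visited and ≠ parent → cycle
Cycle: 13 – 7 – 10 – 12 – 2 – 4 – 13.

Yes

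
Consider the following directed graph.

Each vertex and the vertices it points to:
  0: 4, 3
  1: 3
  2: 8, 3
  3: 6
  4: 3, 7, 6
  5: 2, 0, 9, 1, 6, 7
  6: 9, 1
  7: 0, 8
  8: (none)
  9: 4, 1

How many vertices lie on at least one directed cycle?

A vertex is on a directed cycle iff it belongs to a strongly connected component of size ≥ 2 (or has a self-loop).
The vertices on cycles are {0, 1, 3, 4, 6, 7, 9} — 7 in total.

7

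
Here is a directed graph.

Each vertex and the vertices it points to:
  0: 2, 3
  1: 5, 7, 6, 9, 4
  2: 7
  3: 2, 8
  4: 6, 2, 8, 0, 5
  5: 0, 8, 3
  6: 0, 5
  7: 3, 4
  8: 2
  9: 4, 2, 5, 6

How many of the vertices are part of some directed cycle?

A vertex is on a directed cycle iff it belongs to a strongly connected component of size ≥ 2 (or has a self-loop).
The vertices on cycles are {0, 2, 3, 4, 5, 6, 7, 8} — 8 in total.

8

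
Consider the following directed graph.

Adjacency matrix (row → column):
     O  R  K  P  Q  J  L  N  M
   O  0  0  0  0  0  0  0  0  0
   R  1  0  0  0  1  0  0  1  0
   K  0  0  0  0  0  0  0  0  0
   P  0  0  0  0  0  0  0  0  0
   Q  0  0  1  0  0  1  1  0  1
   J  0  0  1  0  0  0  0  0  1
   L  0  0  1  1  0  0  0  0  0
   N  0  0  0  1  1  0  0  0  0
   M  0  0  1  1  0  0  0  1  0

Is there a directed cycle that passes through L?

L lies on a cycle iff there is a path from L back to itself.
Exploring from L, it never reaches itself; equivalently, its strongly connected component is a singleton.

No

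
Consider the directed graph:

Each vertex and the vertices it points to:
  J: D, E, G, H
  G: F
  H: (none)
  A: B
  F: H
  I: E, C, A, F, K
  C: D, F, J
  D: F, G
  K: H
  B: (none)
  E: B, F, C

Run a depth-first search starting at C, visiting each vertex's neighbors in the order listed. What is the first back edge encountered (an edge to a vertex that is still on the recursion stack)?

E→C

DFS from C (visiting each vertex's neighbors in the order listed); mark gray on enter, black on exit:
C gray
  D gray
    F gray
      H gray
      H black
    F black
    G gray
      G→F: F black — skip
    G black
  D black
  C→F: F black — skip
  J gray
    J→D: D black — skip
    E gray
      B gray
      B black
      E→F: F black — skip
      E→C: C is gray → back edge
First back edge: E → C.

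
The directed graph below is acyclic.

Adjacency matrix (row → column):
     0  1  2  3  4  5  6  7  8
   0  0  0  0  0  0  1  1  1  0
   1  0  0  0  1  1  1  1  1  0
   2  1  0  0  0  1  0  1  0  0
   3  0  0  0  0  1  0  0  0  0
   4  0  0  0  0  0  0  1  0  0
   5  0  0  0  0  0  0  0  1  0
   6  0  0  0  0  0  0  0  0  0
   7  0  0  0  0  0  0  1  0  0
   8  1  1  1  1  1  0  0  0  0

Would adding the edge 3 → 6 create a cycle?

Adding 3→6 creates a cycle iff 6 can already reach 3.
Explore from 6: no path reaches 3. The graph stays acyclic.

No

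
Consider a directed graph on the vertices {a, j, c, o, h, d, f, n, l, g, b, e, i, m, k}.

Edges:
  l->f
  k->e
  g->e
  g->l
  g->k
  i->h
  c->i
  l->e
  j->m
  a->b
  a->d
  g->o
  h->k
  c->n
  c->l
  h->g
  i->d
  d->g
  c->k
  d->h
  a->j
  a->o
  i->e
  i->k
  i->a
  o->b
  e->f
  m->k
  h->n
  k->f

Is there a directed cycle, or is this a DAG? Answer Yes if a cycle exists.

DFS with white/gray/black marking, starting from l:
l gray
  f gray
  f black
  e gray
    e→f: f black — skip
  e black
l black
a gray
  j gray
    m gray
      k gray
        k→e: e black — skip
        k→f: f black — skip
      k black
    m black
  j black
  d gray
    g gray
      o gray
        b gray
        b black
      o black
      g→k: k black — skip
      g→e: e black — skip
      g→l: l black — skip
    g black
    h gray
      h→g: g black — skip
      h→k: k black — skip
      n gray
      n black
    h black
  d black
  a→o: o black — skip
  a→b: b black — skip
a black
c gray
  i gray
    i→d: d black — skip
    i→e: e black — skip
    i→k: k black — skip
    i→h: h black — skip
    i→a: a black — skip
  i black
  c→k: k black — skip
  c→n: n black — skip
  c→l: l black — skip
c black
Every edge goes to a white or black vertex — no back edge, so the graph is acyclic.

No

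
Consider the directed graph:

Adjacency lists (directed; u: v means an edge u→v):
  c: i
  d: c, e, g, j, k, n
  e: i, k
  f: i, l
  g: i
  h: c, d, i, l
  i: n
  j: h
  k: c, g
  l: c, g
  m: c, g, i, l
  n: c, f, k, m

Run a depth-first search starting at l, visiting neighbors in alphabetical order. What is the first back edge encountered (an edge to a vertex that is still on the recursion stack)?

n→c

DFS from l (visiting neighbors in alphabetical order); mark gray on enter, black on exit:
l gray
  c gray
    i gray
      n gray
        n→c: c is gray → back edge
First back edge: n → c.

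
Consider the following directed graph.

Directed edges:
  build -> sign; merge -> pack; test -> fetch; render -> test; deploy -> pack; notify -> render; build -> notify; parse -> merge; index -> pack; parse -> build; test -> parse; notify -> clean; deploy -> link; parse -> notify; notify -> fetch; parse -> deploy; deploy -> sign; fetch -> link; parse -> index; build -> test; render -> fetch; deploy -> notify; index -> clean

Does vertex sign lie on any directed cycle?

No

sign lies on a cycle iff there is a path from sign back to itself.
Exploring from sign, it never reaches itself; equivalently, its strongly connected component is a singleton.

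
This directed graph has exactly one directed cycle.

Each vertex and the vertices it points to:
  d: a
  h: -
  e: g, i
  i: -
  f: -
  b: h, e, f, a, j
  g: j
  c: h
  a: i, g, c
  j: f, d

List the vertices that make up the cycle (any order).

a, d, g, j

DFS with gray/black marking from a:
a gray
  i gray
  i black
  g gray
    j gray
      f gray
      f black
      d gray
        d→a: a is gray → back edge
Back edge closes the cycle a → g → j → d → a; its vertices are {a, d, g, j}.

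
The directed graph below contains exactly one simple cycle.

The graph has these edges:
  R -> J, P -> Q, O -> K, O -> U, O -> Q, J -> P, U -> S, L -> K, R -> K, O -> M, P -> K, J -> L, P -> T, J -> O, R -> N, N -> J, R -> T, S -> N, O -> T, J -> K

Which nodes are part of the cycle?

J, N, O, S, U

DFS with gray/black marking from J:
J gray
  L gray
    K gray
    K black
  L black
  P gray
    P→K: K black — skip
    Q gray
    Q black
    T gray
    T black
  P black
  O gray
    O→T: T black — skip
    O→Q: Q black — skip
    M gray
    M black
    U gray
      S gray
        N gray
          N→J: J is gray → back edge
Back edge closes the cycle J → O → U → S → N → J; its vertices are {J, N, O, S, U}.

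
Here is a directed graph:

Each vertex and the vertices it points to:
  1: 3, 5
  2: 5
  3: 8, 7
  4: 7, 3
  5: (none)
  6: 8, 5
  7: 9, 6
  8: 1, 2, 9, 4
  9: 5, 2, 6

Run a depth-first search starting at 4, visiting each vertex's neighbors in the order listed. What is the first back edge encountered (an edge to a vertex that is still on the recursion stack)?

3->8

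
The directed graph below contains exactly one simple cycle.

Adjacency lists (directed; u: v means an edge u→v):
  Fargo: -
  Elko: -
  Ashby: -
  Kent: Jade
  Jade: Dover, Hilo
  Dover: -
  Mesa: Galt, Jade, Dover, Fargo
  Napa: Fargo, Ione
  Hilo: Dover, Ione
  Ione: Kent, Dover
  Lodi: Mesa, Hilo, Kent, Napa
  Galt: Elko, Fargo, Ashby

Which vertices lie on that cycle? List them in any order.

Hilo, Ione, Jade, Kent

DFS with gray/black marking from Hilo:
Hilo gray
  Dover gray
  Dover black
  Ione gray
    Kent gray
      Jade gray
        Jade→Dover: Dover black — skip
        Jade→Hilo: Hilo is gray → back edge
Back edge closes the cycle Hilo → Ione → Kent → Jade → Hilo; its vertices are {Hilo, Ione, Jade, Kent}.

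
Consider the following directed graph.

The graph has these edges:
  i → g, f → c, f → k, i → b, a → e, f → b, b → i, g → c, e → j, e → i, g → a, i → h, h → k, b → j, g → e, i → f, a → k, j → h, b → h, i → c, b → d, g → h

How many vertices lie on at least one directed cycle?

6

A vertex is on a directed cycle iff it belongs to a strongly connected component of size ≥ 2 (or has a self-loop).
The vertices on cycles are {a, b, e, f, g, i} — 6 in total.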